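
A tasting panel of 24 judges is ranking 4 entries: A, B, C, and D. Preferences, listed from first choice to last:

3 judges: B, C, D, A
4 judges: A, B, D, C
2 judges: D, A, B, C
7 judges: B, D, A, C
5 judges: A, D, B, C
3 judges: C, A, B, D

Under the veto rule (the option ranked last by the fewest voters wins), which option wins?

Last-place votes: A 3, B 0, C 18, D 3.
B is ranked last by the fewest voters, so B wins.

B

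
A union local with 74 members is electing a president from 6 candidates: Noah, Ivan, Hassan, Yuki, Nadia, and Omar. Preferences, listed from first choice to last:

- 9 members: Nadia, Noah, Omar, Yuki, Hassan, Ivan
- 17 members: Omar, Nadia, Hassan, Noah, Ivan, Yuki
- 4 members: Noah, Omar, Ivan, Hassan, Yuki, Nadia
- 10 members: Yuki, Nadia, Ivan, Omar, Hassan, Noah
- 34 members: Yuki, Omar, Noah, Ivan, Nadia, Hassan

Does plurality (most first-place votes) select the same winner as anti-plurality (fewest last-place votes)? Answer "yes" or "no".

Plurality — first-place votes: Noah 4, Ivan 0, Hassan 0, Yuki 44, Nadia 9, Omar 17. Winner: Yuki.
Anti-plurality — last-place votes: Noah 10, Ivan 9, Hassan 34, Yuki 17, Nadia 4, Omar 0. Winner: Omar.
The two methods disagree.

no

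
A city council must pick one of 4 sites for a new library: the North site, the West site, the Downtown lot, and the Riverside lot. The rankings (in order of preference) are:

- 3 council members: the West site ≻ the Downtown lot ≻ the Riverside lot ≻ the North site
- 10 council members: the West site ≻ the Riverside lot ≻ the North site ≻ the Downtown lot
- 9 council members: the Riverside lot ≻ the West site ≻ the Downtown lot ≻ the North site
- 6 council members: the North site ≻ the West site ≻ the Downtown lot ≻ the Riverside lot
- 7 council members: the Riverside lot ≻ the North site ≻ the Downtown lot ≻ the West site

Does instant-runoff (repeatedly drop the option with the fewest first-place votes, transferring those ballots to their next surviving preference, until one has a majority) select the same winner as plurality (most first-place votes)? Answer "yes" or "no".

Instant-runoff — R1 the North site 6, the West site 13, the Downtown lot 0, the Riverside lot 16 (the Downtown lot out); R2 the North site 6, the West site 13, the Riverside lot 16 (the North site out); R3 the West site 19, the Riverside lot 16 (the West site winner). Winner: the West site.
Plurality — first-place votes: the North site 6, the West site 13, the Downtown lot 0, the Riverside lot 16. Winner: the Riverside lot.
The two methods disagree.

no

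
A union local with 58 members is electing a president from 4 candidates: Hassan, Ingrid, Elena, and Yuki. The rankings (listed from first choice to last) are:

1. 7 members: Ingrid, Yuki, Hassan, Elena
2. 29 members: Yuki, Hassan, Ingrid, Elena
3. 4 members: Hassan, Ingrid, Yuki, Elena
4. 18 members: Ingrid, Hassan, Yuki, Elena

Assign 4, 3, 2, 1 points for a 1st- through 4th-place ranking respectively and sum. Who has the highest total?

Yuki

Hassan: 7·2 + 29·3 + 4·4 + 18·3 = 171
Ingrid: 7·4 + 29·2 + 4·3 + 18·4 = 170
Elena: 7·1 + 29·1 + 4·1 + 18·1 = 58
Yuki: 7·3 + 29·4 + 4·2 + 18·2 = 181
Yuki has the highest Borda score (181).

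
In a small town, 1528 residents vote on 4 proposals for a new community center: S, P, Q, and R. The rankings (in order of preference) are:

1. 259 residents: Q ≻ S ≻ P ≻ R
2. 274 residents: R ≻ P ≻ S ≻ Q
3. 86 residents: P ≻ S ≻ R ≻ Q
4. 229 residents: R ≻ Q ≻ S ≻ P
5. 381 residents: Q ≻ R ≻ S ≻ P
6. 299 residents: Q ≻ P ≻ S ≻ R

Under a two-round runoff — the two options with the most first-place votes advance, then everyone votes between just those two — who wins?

Round 1 first-place votes: S 0, P 86, Q 939, R 503.
Q and R advance.
Runoff: Q is preferred to R by 939 voters; R by 589.
Q wins the runoff.

Q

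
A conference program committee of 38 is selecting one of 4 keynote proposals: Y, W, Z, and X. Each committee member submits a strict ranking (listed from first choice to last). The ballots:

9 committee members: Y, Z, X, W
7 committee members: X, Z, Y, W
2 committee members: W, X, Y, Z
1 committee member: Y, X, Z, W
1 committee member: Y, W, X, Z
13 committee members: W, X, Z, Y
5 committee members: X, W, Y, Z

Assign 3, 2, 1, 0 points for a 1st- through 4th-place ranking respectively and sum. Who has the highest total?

Y: 9·3 + 7·1 + 2·1 + 1·3 + 1·3 + 13·0 + 5·1 = 47
W: 9·0 + 7·0 + 2·3 + 1·0 + 1·2 + 13·3 + 5·2 = 57
Z: 9·2 + 7·2 + 2·0 + 1·1 + 1·0 + 13·1 + 5·0 = 46
X: 9·1 + 7·3 + 2·2 + 1·2 + 1·1 + 13·2 + 5·3 = 78
X has the highest Borda score (78).

X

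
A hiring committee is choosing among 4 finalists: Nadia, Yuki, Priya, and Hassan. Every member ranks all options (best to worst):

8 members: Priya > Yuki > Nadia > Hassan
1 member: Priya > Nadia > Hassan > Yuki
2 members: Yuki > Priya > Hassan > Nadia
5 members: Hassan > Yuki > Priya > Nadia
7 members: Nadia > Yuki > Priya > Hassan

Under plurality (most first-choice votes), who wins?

First-place votes: Nadia 7, Yuki 2, Priya 9, Hassan 5.
Priya has the most first-place votes.

Priya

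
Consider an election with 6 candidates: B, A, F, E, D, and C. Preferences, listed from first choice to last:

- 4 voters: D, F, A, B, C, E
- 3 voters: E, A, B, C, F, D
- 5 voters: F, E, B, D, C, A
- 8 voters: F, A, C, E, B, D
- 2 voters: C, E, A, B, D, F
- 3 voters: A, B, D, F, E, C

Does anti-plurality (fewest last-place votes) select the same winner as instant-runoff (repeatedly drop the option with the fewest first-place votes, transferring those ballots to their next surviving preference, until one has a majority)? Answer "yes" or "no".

Anti-plurality — last-place votes: B 0, A 5, F 2, E 4, D 11, C 3. Winner: B.
Instant-runoff — R1 B 0, A 3, F 13, E 3, D 4, C 2 (F winner). Winner: F.
The two methods disagree.

no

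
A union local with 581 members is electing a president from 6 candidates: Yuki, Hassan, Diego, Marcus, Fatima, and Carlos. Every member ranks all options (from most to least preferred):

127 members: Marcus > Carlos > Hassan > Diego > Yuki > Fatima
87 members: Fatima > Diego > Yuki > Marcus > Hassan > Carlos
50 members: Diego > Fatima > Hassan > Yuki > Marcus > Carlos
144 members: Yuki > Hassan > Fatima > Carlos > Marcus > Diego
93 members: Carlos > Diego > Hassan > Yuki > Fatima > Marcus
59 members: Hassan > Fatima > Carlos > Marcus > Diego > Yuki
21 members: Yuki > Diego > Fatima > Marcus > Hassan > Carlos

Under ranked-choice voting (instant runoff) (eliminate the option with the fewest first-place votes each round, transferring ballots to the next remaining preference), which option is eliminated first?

Diego

Round 1: Yuki 165, Hassan 59, Diego 50, Marcus 127, Fatima 87, Carlos 93. Eliminate Diego.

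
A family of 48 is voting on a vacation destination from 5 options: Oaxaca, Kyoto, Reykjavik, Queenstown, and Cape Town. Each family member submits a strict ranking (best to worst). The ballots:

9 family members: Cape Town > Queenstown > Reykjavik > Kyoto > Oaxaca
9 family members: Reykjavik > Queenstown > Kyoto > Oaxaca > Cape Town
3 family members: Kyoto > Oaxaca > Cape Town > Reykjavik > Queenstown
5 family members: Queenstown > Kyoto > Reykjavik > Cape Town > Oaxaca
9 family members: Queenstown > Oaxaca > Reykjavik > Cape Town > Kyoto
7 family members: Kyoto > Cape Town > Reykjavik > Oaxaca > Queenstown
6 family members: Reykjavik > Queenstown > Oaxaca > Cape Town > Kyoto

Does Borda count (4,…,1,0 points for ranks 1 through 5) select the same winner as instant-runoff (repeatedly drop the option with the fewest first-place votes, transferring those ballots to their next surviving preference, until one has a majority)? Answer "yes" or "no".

no

Borda — scores: Oaxaca 64, Kyoto 82, Reykjavik 123, Queenstown 128, Cape Town 83. Winner: Queenstown.
Instant-runoff — R1 Oaxaca 0, Kyoto 10, Reykjavik 15, Queenstown 14, Cape Town 9 (Oaxaca out); R2 Kyoto 10, Reykjavik 15, Queenstown 14, Cape Town 9 (Cape Town out); R3 Kyoto 10, Reykjavik 15, Queenstown 23 (Kyoto out); R4 Reykjavik 25, Queenstown 23 (Reykjavik winner). Winner: Reykjavik.
The two methods disagree.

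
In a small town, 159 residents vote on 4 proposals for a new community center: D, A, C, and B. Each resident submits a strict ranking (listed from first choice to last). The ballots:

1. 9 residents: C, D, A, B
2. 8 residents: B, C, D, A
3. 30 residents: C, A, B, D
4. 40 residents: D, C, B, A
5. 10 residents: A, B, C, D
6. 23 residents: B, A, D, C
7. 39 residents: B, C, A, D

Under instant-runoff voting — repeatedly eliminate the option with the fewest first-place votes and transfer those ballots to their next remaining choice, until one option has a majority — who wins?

Round 1: D 40, A 10, C 39, B 70. Eliminate A.
Round 2: D 40, C 39, B 80. B has a majority.

B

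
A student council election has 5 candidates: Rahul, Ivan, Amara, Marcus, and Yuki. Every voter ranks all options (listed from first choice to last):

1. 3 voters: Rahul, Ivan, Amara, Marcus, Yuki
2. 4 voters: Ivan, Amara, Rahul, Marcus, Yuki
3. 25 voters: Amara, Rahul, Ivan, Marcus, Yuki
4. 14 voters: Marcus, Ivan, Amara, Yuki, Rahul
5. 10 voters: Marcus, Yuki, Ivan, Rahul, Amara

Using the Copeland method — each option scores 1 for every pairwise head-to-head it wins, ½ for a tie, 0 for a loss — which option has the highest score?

Rahul: beats Marcus and Yuki; ties Ivan; loses to Amara → score 2.5.
Ivan: beats Amara, Marcus, and Yuki; ties Rahul → score 3.5.
Amara: beats Rahul, Marcus, and Yuki; loses to Ivan → score 3.
Marcus: beats Yuki; loses to Rahul, Ivan, and Amara → score 1.
Yuki: loses to Rahul, Ivan, Amara, and Marcus → score 0.
Ivan has the best pairwise record.

Ivan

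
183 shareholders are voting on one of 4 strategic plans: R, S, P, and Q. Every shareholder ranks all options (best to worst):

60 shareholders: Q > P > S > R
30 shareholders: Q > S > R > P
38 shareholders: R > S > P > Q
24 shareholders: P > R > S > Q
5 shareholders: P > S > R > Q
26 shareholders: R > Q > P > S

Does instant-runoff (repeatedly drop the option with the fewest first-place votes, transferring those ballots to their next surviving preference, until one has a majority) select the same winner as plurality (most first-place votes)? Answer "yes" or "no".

Instant-runoff — R1 R 64, S 0, P 29, Q 90 (S out); R2 R 64, P 29, Q 90 (P out); R3 R 93, Q 90 (R winner). Winner: R.
Plurality — first-place votes: R 64, S 0, P 29, Q 90. Winner: Q.
The two methods disagree.

no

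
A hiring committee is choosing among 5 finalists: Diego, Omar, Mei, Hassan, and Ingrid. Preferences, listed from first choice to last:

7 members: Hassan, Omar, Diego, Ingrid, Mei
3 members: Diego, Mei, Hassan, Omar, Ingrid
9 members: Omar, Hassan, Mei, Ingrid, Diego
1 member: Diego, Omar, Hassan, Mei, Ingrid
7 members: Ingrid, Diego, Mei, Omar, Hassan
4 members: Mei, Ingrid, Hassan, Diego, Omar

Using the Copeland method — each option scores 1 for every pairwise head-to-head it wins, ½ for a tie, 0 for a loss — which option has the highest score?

Diego: beats Mei; loses to Omar, Hassan, and Ingrid → score 1.
Omar: beats Diego, Mei, Hassan, and Ingrid → score 4.
Mei: beats Ingrid; loses to Diego, Omar, and Hassan → score 1.
Hassan: beats Diego, Mei, and Ingrid; loses to Omar → score 3.
Ingrid: beats Diego; loses to Omar, Mei, and Hassan → score 1.
Omar has the best pairwise record.

Omar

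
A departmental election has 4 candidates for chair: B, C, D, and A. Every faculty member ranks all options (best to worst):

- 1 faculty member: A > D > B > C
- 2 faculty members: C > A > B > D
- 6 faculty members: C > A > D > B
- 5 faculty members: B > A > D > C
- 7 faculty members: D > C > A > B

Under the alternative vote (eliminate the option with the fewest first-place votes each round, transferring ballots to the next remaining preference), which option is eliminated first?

A

Round 1: B 5, C 8, D 7, A 1. Eliminate A.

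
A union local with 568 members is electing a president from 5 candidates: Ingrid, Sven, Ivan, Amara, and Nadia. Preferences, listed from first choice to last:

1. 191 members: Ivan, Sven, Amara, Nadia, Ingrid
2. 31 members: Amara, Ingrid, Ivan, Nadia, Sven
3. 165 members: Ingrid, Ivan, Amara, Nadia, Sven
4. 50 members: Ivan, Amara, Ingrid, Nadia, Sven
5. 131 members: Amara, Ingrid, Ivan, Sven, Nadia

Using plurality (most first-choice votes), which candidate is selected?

Ivan

First-place votes: Ingrid 165, Sven 0, Ivan 241, Amara 162, Nadia 0.
Ivan has the most first-place votes.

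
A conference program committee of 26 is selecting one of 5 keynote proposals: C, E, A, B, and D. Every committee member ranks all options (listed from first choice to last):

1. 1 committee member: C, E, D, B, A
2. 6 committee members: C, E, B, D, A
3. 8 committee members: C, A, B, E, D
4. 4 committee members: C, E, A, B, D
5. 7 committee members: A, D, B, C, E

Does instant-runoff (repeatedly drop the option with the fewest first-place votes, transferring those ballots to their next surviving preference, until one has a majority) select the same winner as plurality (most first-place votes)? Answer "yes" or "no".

Instant-runoff — R1 C 19, E 0, A 7, B 0, D 0 (C winner). Winner: C.
Plurality — first-place votes: C 19, E 0, A 7, B 0, D 0. Winner: C.
The two methods agree.

yes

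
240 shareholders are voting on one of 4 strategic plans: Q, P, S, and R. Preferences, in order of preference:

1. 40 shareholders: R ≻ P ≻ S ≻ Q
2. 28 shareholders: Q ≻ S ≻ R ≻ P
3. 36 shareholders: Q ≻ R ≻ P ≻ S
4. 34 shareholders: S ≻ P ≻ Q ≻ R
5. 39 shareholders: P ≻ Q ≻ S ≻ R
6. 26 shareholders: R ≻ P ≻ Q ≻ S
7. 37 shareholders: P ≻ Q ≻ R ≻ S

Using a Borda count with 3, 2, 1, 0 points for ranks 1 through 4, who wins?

P

Q: 40·0 + 28·3 + 36·3 + 34·1 + 39·2 + 26·1 + 37·2 = 404
P: 40·2 + 28·0 + 36·1 + 34·2 + 39·3 + 26·2 + 37·3 = 464
S: 40·1 + 28·2 + 36·0 + 34·3 + 39·1 + 26·0 + 37·0 = 237
R: 40·3 + 28·1 + 36·2 + 34·0 + 39·0 + 26·3 + 37·1 = 335
P has the highest Borda score (464).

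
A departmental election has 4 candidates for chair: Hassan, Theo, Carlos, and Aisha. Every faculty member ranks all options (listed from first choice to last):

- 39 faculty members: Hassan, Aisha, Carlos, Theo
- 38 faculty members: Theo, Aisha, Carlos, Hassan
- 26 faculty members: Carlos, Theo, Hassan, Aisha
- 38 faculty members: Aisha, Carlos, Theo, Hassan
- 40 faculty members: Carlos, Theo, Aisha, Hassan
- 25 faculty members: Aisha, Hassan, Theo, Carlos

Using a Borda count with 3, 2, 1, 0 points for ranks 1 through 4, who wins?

Hassan: 39·3 + 38·0 + 26·1 + 38·0 + 40·0 + 25·2 = 193
Theo: 39·0 + 38·3 + 26·2 + 38·1 + 40·2 + 25·1 = 309
Carlos: 39·1 + 38·1 + 26·3 + 38·2 + 40·3 + 25·0 = 351
Aisha: 39·2 + 38·2 + 26·0 + 38·3 + 40·1 + 25·3 = 383
Aisha has the highest Borda score (383).

Aisha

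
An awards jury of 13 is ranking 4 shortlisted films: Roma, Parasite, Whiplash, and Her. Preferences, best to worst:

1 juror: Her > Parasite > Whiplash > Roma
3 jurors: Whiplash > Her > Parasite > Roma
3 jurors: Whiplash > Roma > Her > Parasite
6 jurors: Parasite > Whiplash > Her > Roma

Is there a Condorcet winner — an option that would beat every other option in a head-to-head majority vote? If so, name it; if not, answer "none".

Checking pairwise contests:
Parasite beats Roma 10–3.
Her beats Parasite 7–6.
Parasite beats Whiplash 7–6.
Whiplash beats Her 12–1.
Every option loses at least one head-to-head, so there is no Condorcet winner.

none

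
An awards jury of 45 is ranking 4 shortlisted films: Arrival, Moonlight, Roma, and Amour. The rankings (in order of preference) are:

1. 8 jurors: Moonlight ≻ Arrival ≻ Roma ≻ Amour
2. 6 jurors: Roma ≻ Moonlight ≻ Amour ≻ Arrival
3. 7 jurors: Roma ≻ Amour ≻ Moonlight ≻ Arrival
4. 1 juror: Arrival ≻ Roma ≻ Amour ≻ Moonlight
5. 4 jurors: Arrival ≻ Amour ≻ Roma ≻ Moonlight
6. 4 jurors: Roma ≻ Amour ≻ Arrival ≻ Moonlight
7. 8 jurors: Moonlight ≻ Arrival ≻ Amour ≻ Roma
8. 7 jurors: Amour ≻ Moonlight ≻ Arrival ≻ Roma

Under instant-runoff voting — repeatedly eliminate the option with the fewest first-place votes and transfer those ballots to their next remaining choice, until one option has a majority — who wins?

Moonlight

Round 1: Arrival 5, Moonlight 16, Roma 17, Amour 7. Eliminate Arrival.
Round 2: Moonlight 16, Roma 18, Amour 11. Eliminate Amour.
Round 3: Moonlight 23, Roma 22. Moonlight has a majority.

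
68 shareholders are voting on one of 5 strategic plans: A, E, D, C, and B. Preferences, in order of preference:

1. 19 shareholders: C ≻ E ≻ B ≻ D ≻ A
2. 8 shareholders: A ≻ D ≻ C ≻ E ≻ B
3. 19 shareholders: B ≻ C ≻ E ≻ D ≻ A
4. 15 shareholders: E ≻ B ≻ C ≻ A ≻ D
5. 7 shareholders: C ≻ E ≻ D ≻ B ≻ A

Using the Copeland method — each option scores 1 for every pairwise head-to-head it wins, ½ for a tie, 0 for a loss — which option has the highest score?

C

A: loses to E, D, C, and B → score 0.
E: beats A, D, and B; loses to C → score 3.
D: beats A; loses to E, C, and B → score 1.
C: beats A, E, and D; ties B → score 3.5.
B: beats A and D; ties C; loses to E → score 2.5.
C has the best pairwise record.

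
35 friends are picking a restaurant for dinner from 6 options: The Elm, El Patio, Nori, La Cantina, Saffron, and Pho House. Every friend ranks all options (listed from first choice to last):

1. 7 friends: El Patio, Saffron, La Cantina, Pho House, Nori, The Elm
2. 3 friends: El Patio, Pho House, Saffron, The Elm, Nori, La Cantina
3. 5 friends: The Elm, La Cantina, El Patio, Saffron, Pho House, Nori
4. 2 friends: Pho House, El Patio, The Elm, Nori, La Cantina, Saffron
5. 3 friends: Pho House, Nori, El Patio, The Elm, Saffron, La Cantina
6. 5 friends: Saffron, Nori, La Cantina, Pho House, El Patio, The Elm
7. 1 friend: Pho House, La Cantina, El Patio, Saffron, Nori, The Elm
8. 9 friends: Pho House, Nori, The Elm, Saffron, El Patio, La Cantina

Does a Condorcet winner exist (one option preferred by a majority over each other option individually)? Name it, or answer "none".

Pho House vs The Elm: 30–5 for Pho House.
Pho House vs El Patio: 20–15 for Pho House.
Pho House vs Nori: 30–5 for Pho House.
Pho House vs La Cantina: 18–17 for Pho House.
Pho House vs Saffron: 18–17 for Pho House.
Pho House beats every other option head-to-head.

Pho House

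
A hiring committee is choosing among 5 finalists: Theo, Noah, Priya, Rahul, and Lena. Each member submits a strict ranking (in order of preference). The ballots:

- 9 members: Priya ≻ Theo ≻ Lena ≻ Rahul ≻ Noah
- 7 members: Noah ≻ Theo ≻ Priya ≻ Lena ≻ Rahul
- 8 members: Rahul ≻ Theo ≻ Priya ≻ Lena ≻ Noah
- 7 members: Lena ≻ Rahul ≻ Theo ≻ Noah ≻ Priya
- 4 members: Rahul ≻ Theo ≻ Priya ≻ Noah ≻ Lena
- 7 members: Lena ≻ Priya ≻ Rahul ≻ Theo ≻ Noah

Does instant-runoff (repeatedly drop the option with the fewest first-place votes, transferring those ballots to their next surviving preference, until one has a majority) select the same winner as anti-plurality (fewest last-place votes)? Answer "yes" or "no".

Instant-runoff — R1 Theo 0, Noah 7, Priya 9, Rahul 12, Lena 14 (Theo out); R2 Noah 7, Priya 9, Rahul 12, Lena 14 (Noah out); R3 Priya 16, Rahul 12, Lena 14 (Rahul out); R4 Priya 28, Lena 14 (Priya winner). Winner: Priya.
Anti-plurality — last-place votes: Theo 0, Noah 24, Priya 7, Rahul 7, Lena 4. Winner: Theo.
The two methods disagree.

no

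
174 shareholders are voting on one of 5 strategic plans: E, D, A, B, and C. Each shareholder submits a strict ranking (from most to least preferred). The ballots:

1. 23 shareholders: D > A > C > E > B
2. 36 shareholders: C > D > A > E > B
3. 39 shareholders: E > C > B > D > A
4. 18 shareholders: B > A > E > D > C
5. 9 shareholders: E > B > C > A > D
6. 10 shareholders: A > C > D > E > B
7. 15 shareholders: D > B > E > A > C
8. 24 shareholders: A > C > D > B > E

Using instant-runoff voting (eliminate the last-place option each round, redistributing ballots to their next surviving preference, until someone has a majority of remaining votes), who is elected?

Round 1: E 48, D 38, A 34, B 18, C 36. Eliminate B.
Round 2: E 48, D 38, A 52, C 36. Eliminate C.
Round 3: E 48, D 74, A 52. Eliminate E.
Round 4: D 113, A 61. D has a majority.

D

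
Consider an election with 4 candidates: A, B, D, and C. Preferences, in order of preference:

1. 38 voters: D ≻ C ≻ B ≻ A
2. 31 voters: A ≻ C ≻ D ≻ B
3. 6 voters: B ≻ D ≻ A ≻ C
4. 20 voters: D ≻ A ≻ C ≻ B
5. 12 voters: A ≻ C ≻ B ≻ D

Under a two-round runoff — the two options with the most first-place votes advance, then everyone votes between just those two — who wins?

Round 1 first-place votes: A 43, B 6, D 58, C 0.
D and A advance.
Runoff: D is preferred to A by 64 voters; A by 43.
D wins the runoff.

D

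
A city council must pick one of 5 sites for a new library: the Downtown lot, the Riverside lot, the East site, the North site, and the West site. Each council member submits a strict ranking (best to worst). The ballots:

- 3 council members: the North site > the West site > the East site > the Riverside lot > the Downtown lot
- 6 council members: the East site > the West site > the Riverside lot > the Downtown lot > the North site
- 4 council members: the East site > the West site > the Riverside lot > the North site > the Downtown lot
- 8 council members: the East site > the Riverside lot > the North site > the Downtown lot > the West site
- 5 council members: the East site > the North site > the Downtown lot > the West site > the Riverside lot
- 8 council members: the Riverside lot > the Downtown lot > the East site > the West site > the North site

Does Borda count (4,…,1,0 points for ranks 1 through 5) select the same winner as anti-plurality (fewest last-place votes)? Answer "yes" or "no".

yes

Borda — scores: the Downtown lot 48, the Riverside lot 79, the East site 114, the North site 47, the West site 52. Winner: the East site.
Anti-plurality — last-place votes: the Downtown lot 7, the Riverside lot 5, the East site 0, the North site 14, the West site 8. Winner: the East site.
The two methods agree.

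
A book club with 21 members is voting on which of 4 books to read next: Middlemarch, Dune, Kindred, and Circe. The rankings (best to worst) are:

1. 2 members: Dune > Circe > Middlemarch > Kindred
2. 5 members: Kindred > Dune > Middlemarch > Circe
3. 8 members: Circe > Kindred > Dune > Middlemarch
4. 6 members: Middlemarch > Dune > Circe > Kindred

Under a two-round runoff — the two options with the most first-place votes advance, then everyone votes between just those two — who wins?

Middlemarch

Round 1 first-place votes: Middlemarch 6, Dune 2, Kindred 5, Circe 8.
Circe and Middlemarch advance.
Runoff: Circe is preferred to Middlemarch by 10 voters; Middlemarch by 11.
Middlemarch wins the runoff.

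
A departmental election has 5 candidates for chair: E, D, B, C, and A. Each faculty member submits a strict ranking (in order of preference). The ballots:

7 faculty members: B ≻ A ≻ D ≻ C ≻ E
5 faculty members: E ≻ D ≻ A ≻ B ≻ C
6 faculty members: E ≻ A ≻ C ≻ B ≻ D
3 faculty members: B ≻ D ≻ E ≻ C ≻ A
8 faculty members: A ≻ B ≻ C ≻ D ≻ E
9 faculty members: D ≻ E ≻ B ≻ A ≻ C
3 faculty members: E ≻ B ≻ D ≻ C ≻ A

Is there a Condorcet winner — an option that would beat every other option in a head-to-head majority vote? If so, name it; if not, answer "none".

Checking pairwise contests:
D beats E 27–14.
B beats D 27–14.
E beats B 23–18.
E beats C 26–15.
E beats A 26–15.
Every option loses at least one head-to-head, so there is no Condorcet winner.

none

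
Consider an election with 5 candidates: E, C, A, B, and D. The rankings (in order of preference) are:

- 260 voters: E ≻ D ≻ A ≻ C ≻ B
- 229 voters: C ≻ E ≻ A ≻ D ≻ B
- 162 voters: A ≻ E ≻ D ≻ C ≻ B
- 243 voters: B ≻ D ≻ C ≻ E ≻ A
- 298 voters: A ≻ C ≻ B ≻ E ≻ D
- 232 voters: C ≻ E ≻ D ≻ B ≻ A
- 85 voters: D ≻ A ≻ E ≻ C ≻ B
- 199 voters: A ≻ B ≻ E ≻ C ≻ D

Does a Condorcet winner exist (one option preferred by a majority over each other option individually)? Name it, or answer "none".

none

Checking pairwise contests:
C beats E 1002–706.
A beats C 1004–704.
E beats A 964–744.
E beats B 968–740.
E beats D 1380–328.
Every option loses at least one head-to-head, so there is no Condorcet winner.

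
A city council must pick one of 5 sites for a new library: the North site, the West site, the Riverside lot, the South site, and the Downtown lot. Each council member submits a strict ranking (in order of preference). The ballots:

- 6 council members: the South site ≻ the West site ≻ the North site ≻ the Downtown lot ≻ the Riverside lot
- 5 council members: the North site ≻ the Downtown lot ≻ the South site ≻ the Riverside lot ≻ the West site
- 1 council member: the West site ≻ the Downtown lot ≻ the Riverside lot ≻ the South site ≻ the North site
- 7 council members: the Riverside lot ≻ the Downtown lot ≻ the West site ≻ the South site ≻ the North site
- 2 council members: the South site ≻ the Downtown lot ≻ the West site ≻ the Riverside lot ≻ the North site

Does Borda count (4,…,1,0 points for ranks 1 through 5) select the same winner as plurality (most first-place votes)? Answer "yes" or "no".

Borda — scores: the North site 32, the West site 40, the Riverside lot 37, the South site 50, the Downtown lot 51. Winner: the Downtown lot.
Plurality — first-place votes: the North site 5, the West site 1, the Riverside lot 7, the South site 8, the Downtown lot 0. Winner: the South site.
The two methods disagree.

no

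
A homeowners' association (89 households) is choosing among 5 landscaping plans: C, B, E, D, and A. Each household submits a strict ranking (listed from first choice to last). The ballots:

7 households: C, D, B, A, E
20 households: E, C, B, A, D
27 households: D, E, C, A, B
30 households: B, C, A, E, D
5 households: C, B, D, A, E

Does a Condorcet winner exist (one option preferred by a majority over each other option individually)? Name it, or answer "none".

E vs C: 47–42 for E.
E vs B: 47–42 for E.
E vs D: 50–39 for E.
E vs A: 47–42 for E.
E beats every other option head-to-head.

E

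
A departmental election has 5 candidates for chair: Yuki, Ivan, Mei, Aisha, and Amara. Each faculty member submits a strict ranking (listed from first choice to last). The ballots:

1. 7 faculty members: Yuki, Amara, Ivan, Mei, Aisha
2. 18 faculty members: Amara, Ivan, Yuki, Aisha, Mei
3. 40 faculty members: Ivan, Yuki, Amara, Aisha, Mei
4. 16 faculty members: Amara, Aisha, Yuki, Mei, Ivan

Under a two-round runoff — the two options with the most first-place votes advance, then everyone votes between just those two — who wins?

Round 1 first-place votes: Yuki 7, Ivan 40, Mei 0, Aisha 0, Amara 34.
Ivan and Amara advance.
Runoff: Ivan is preferred to Amara by 40 voters; Amara by 41.
Amara wins the runoff.

Amara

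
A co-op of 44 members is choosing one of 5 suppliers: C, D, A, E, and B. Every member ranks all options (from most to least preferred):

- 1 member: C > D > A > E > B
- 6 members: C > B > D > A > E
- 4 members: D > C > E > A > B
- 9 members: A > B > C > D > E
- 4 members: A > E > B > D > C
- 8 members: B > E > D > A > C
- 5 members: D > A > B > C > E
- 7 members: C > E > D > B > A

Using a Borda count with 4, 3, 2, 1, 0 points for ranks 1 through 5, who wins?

C: 1·4 + 6·4 + 4·3 + 9·2 + 4·0 + 8·0 + 5·1 + 7·4 = 91
D: 1·3 + 6·2 + 4·4 + 9·1 + 4·1 + 8·2 + 5·4 + 7·2 = 94
A: 1·2 + 6·1 + 4·1 + 9·4 + 4·4 + 8·1 + 5·3 + 7·0 = 87
E: 1·1 + 6·0 + 4·2 + 9·0 + 4·3 + 8·3 + 5·0 + 7·3 = 66
B: 1·0 + 6·3 + 4·0 + 9·3 + 4·2 + 8·4 + 5·2 + 7·1 = 102
B has the highest Borda score (102).

B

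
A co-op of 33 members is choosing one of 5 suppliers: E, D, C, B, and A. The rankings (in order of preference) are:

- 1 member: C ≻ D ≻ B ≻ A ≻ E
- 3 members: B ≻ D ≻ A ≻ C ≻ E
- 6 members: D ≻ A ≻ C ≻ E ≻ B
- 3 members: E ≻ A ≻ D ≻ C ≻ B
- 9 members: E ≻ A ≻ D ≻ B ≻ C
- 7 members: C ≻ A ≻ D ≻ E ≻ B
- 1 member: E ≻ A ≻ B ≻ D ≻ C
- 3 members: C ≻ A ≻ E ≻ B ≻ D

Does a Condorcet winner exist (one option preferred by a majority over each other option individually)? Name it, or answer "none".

A

A vs E: 20–13 for A.
A vs D: 23–10 for A.
A vs C: 22–11 for A.
A vs B: 29–4 for A.
A beats every other option head-to-head.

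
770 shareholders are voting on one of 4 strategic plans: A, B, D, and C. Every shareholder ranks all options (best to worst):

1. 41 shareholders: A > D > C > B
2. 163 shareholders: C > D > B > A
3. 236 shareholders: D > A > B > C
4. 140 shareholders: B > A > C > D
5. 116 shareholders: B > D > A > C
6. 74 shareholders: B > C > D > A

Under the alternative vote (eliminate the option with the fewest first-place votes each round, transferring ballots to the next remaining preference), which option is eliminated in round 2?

C

Round 1: A 41, B 330, D 236, C 163. Eliminate A.
Round 2: B 330, D 277, C 163. Eliminate C.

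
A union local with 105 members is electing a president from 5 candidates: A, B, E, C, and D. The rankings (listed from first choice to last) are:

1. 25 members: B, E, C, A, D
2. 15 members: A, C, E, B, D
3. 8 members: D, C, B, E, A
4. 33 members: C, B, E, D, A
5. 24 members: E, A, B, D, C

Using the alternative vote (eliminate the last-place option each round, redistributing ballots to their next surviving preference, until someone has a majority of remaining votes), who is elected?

Round 1: A 15, B 25, E 24, C 33, D 8. Eliminate D.
Round 2: A 15, B 25, E 24, C 41. Eliminate A.
Round 3: B 25, E 24, C 56. C has a majority.

C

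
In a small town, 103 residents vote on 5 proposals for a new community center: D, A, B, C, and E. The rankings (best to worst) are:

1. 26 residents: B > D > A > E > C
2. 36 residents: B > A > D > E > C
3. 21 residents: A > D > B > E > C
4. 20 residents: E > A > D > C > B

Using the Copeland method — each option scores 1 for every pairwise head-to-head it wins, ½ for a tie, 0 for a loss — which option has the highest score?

D: beats C and E; loses to A and B → score 2.
A: beats D, C, and E; loses to B → score 3.
B: beats D, A, C, and E → score 4.
C: loses to D, A, B, and E → score 0.
E: beats C; loses to D, A, and B → score 1.
B has the best pairwise record.

B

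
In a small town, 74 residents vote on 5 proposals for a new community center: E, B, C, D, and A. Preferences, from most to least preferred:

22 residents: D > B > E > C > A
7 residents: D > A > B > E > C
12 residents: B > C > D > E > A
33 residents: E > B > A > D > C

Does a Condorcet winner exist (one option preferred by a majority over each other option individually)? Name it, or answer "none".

B vs E: 41–33 for B.
B vs C: 74–0 for B.
B vs D: 45–29 for B.
B vs A: 67–7 for B.
B beats every other option head-to-head.

B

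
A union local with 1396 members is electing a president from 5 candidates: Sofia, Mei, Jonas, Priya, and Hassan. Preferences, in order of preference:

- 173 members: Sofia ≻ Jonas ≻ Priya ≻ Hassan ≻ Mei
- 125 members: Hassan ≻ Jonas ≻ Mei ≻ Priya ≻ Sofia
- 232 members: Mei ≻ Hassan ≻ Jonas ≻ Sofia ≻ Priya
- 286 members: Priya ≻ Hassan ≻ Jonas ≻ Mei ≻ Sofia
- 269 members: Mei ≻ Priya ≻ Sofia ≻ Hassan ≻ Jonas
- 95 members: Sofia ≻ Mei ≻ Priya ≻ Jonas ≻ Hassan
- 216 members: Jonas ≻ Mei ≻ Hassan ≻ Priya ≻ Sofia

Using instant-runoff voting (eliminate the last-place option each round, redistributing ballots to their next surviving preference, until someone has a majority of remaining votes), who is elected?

Jonas

Round 1: Sofia 268, Mei 501, Jonas 216, Priya 286, Hassan 125. Eliminate Hassan.
Round 2: Sofia 268, Mei 501, Jonas 341, Priya 286. Eliminate Sofia.
Round 3: Mei 596, Jonas 514, Priya 286. Eliminate Priya.
Round 4: Mei 596, Jonas 800. Jonas has a majority.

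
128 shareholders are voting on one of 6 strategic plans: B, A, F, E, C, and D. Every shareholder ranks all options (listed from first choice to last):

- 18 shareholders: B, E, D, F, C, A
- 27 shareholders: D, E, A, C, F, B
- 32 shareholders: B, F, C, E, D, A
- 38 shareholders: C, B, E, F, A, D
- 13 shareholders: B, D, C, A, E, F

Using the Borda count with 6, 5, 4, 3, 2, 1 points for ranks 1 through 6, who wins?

B: 18·6 + 27·1 + 32·6 + 38·5 + 13·6 = 595
A: 18·1 + 27·4 + 32·1 + 38·2 + 13·3 = 273
F: 18·3 + 27·2 + 32·5 + 38·3 + 13·1 = 395
E: 18·5 + 27·5 + 32·3 + 38·4 + 13·2 = 499
C: 18·2 + 27·3 + 32·4 + 38·6 + 13·4 = 525
D: 18·4 + 27·6 + 32·2 + 38·1 + 13·5 = 401
B has the highest Borda score (595).

B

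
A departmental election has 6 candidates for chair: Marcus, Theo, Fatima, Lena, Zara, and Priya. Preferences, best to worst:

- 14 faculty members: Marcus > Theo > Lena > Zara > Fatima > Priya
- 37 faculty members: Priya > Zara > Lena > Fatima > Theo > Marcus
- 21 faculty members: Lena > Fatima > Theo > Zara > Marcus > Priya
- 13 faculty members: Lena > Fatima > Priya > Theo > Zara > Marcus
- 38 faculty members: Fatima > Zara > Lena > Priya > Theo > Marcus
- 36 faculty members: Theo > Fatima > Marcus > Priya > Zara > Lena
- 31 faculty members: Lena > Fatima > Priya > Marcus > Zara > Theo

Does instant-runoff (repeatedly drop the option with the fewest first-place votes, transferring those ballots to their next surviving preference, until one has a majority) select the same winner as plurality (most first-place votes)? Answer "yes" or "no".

yes

Instant-runoff — R1 Marcus 14, Theo 36, Fatima 38, Lena 65, Zara 0, Priya 37 (Zara out); R2 Marcus 14, Theo 36, Fatima 38, Lena 65, Priya 37 (Marcus out); R3 Theo 50, Fatima 38, Lena 65, Priya 37 (Priya out); R4 Theo 50, Fatima 38, Lena 102 (Lena winner). Winner: Lena.
Plurality — first-place votes: Marcus 14, Theo 36, Fatima 38, Lena 65, Zara 0, Priya 37. Winner: Lena.
The two methods agree.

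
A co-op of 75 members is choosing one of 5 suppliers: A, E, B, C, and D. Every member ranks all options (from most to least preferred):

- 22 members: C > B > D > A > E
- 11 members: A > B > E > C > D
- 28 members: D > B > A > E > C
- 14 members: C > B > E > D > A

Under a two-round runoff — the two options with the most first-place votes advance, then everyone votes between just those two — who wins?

C

Round 1 first-place votes: A 11, E 0, B 0, C 36, D 28.
C and D advance.
Runoff: C is preferred to D by 47 voters; D by 28.
C wins the runoff.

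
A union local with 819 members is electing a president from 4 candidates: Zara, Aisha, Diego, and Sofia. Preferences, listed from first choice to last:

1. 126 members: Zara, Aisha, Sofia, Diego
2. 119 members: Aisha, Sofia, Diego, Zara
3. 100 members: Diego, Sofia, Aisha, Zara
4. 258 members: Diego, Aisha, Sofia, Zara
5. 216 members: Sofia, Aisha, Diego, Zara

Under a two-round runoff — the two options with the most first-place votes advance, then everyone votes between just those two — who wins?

Sofia

Round 1 first-place votes: Zara 126, Aisha 119, Diego 358, Sofia 216.
Diego and Sofia advance.
Runoff: Diego is preferred to Sofia by 358 voters; Sofia by 461.
Sofia wins the runoff.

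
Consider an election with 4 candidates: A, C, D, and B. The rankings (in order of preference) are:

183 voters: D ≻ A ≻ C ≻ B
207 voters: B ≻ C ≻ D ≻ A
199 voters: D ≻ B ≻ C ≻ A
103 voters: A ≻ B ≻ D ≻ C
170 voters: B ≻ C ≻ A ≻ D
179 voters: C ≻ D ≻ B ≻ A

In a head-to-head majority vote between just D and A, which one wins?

D

Voters preferring D to A: 768; preferring A to D: 273.
D wins the head-to-head.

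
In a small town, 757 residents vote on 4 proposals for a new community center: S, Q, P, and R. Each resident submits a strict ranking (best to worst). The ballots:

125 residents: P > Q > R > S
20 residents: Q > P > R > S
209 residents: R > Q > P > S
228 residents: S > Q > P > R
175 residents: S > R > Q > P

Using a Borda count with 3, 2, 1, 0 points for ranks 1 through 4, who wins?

S: 125·0 + 20·0 + 209·0 + 228·3 + 175·3 = 1209
Q: 125·2 + 20·3 + 209·2 + 228·2 + 175·1 = 1359
P: 125·3 + 20·2 + 209·1 + 228·1 + 175·0 = 852
R: 125·1 + 20·1 + 209·3 + 228·0 + 175·2 = 1122
Q has the highest Borda score (1359).

Q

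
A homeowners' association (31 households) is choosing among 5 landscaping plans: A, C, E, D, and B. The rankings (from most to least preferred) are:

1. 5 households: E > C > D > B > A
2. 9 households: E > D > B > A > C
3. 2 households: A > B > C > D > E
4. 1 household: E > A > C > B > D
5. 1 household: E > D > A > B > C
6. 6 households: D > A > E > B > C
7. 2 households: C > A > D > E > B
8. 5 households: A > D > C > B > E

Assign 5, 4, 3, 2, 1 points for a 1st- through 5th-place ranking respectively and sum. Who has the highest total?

D

A: 5·1 + 9·2 + 2·5 + 1·4 + 1·3 + 6·4 + 2·4 + 5·5 = 97
C: 5·4 + 9·1 + 2·3 + 1·3 + 1·1 + 6·1 + 2·5 + 5·3 = 70
E: 5·5 + 9·5 + 2·1 + 1·5 + 1·5 + 6·3 + 2·2 + 5·1 = 109
D: 5·3 + 9·4 + 2·2 + 1·1 + 1·4 + 6·5 + 2·3 + 5·4 = 116
B: 5·2 + 9·3 + 2·4 + 1·2 + 1·2 + 6·2 + 2·1 + 5·2 = 73
D has the highest Borda score (116).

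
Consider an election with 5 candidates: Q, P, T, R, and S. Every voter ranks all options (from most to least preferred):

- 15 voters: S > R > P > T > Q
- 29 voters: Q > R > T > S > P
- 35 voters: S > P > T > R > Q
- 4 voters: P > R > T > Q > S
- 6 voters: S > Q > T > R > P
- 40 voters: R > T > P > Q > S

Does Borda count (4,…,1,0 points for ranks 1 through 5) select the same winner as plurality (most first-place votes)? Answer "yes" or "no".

no

Borda — scores: Q 178, P 231, T 283, R 345, S 253. Winner: R.
Plurality — first-place votes: Q 29, P 4, T 0, R 40, S 56. Winner: S.
The two methods disagree.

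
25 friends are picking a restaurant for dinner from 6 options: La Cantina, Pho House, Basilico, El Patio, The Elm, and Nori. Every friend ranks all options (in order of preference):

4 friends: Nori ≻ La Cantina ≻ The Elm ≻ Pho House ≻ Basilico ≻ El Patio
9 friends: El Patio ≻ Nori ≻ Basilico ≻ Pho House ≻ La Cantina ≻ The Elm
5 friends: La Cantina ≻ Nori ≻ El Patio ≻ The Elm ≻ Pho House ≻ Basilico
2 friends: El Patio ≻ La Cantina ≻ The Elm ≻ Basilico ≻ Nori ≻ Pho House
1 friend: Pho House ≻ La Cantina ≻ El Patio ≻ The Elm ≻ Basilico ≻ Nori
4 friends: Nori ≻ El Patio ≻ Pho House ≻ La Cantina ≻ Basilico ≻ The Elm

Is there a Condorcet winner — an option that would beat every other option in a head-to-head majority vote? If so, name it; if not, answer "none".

Nori vs La Cantina: 17–8 for Nori.
Nori vs Pho House: 24–1 for Nori.
Nori vs Basilico: 22–3 for Nori.
Nori vs El Patio: 13–12 for Nori.
Nori vs The Elm: 22–3 for Nori.
Nori beats every other option head-to-head.

Nori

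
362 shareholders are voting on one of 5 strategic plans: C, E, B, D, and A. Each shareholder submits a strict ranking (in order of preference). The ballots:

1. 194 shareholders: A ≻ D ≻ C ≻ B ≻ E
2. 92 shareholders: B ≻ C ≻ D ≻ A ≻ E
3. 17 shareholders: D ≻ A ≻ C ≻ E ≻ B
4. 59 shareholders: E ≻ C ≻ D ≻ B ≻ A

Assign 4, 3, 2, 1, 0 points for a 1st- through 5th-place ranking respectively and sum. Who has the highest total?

D

C: 194·2 + 92·3 + 17·2 + 59·3 = 875
E: 194·0 + 92·0 + 17·1 + 59·4 = 253
B: 194·1 + 92·4 + 17·0 + 59·1 = 621
D: 194·3 + 92·2 + 17·4 + 59·2 = 952
A: 194·4 + 92·1 + 17·3 + 59·0 = 919
D has the highest Borda score (952).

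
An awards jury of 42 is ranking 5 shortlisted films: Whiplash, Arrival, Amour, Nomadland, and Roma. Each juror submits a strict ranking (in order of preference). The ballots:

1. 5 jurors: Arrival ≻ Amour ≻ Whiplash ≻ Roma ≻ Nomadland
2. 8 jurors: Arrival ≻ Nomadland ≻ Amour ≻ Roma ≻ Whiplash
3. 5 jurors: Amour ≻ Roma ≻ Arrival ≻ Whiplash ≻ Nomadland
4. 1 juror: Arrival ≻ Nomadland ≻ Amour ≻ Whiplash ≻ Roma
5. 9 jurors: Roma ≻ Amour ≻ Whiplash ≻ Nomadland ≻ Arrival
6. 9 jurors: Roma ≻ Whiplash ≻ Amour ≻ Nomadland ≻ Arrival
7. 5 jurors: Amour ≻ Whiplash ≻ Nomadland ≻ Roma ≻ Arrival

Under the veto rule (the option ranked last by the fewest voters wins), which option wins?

Last-place votes: Whiplash 8, Arrival 23, Amour 0, Nomadland 10, Roma 1.
Amour is ranked last by the fewest voters, so Amour wins.

Amour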